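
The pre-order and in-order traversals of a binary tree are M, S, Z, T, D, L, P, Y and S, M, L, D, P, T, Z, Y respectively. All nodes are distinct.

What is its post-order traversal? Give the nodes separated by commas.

The first element of pre-order is the root; it splits in-order into left and right subtrees.
Root M: left subtree has 1 node {S}, right has 6 {L, D, P, T, Z, Y}.
  Root Z: left subtree has 4 nodes {L, D, P, T}, right has 1 {Y}.
    Root T: left subtree has 3 nodes {L, D, P}, right has 0 { }.
      Root D: left subtree has 1 node {L}, right has 1 {P}.

S, L, P, D, T, Y, Z, M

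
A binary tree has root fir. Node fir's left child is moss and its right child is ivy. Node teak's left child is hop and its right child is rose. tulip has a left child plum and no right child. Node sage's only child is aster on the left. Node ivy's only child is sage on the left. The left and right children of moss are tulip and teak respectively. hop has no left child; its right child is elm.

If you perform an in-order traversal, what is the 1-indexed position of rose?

7

In-order visits the left subtree, then the node, then the right subtree.
At fir: go left to moss.
  At moss: go left to tulip.
    At tulip: go left to plum.
      plum is a leaf — visit plum.
    Visit tulip.
    At tulip: no right child.
  Visit moss.
  At moss: go right to teak.
    At teak: go left to hop.
      At hop: no left child.
      Visit hop.
      At hop: go right to elm.
        elm is a leaf — visit elm.
    Visit teak.
    At teak: go right to rose.
      rose is a leaf — visit rose.
Visit fir.
At fir: go right to ivy.
  At ivy: go left to sage.
    At sage: go left to aster.
      aster is a leaf — visit aster.
    Visit sage.
    At sage: no right child.
  Visit ivy.
  At ivy: no right child.
Full in-order sequence: plum, tulip, moss, hop, elm, teak, rose, fir, aster, sage, ivy.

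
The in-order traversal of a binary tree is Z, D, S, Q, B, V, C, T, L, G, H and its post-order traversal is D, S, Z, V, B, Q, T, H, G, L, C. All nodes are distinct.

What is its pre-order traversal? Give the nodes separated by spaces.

The last element of post-order is the root; it splits in-order into left and right subtrees.
Root C: left subtree has 6 nodes {Z, D, S, Q, B, V}, right has 4 {T, L, G, H}.
  Root Q: left subtree has 3 nodes {Z, D, S}, right has 2 {B, V}.
    Root Z: left subtree has 0 nodes { }, right has 2 {D, S}.
      Root S: left subtree has 1 node {D}, right has 0 { }.
    Root B: left subtree has 0 nodes { }, right has 1 {V}.
  Root L: left subtree has 1 node {T}, right has 2 {G, H}.
    Root G: left subtree has 0 nodes { }, right has 1 {H}.

C Q Z S D B V L T G H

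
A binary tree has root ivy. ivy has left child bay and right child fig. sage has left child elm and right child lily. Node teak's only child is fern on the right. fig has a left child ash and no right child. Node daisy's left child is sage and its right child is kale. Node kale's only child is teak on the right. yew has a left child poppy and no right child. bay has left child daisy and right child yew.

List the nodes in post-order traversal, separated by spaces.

Post-order visits the left subtree, then the right subtree, then the node.
At ivy: go left to bay.
  At bay: go left to daisy.
    At daisy: go left to sage.
      At sage: go left to elm.
        elm is a leaf — visit elm.
      At sage: go right to lily.
        lily is a leaf — visit lily.
      Visit sage.
    At daisy: go right to kale.
      At kale: no left child.
      At kale: go right to teak.
        At teak: no left child.
        At teak: go right to fern.
          fern is a leaf — visit fern.
        Visit teak.
      Visit kale.
    Visit daisy.
  At bay: go right to yew.
    At yew: go left to poppy.
      poppy is a leaf — visit poppy.
    At yew: no right child.
    Visit yew.
  Visit bay.
At ivy: go right to fig.
  At fig: go left to ash.
    ash is a leaf — visit ash.
  At fig: no right child.
  Visit fig.
Visit ivy.

elm lily sage fern teak kale daisy poppy yew bay ash fig ivy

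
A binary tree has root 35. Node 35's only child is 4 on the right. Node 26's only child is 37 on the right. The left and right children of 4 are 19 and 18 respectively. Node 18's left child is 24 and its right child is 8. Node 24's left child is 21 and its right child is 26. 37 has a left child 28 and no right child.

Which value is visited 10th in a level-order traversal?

Level-order visits nodes level by level from the root, left to right within each level.
Level 0: 35
Level 1: 4
Level 2: 19, 18
Level 3: 24, 8
Level 4: 21, 26
Level 5: 37
Level 6: 28
Full level-order sequence: 35, 4, 19, 18, 24, 8, 21, 26, 37, 28.

28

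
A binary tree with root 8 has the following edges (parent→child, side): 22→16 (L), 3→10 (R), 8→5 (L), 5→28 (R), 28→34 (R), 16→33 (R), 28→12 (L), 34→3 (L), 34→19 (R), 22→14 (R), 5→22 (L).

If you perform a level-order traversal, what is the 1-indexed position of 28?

4

Level-order visits nodes level by level from the root, left to right within each level.
Level 0: 8
Level 1: 5
Level 2: 22, 28
Level 3: 16, 14, 12, 34
Level 4: 33, 3, 19
Level 5: 10
Full level-order sequence: 8, 5, 22, 28, 16, 14, 12, 34, 33, 3, 19, 10.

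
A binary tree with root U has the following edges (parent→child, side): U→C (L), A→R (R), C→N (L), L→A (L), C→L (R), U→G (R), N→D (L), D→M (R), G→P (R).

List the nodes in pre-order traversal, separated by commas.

U, C, N, D, M, L, A, R, G, P

Pre-order visits the node, then its left subtree, then its right subtree.
Visit U.
At U: go left to C.
  Visit C.
  At C: go left to N.
    Visit N.
    At N: go left to D.
      Visit D.
      At D: no left child.
      At D: go right to M.
        M is a leaf — visit M.
    At N: no right child.
  At C: go right to L.
    Visit L.
    At L: go left to A.
      Visit A.
      At A: no left child.
      At A: go right to R.
        R is a leaf — visit R.
    At L: no right child.
At U: go right to G.
  Visit G.
  At G: no left child.
  At G: go right to P.
    P is a leaf — visit P.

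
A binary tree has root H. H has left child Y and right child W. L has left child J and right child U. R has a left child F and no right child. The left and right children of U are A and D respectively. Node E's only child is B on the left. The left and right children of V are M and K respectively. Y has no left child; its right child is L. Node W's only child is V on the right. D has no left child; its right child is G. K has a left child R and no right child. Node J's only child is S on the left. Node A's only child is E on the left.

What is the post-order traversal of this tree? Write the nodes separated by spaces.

S J B E A G D U L Y M F R K V W H

Post-order visits the left subtree, then the right subtree, then the node.
At H: go left to Y.
  At Y: no left child.
  At Y: go right to L.
    At L: go left to J.
      At J: go left to S.
        S is a leaf — visit S.
      At J: no right child.
      Visit J.
    At L: go right to U.
      At U: go left to A.
        At A: go left to E.
          At E: go left to B.
            B is a leaf — visit B.
          At E: no right child.
          Visit E.
        At A: no right child.
        Visit A.
      At U: go right to D.
        At D: no left child.
        At D: go right to G.
          G is a leaf — visit G.
        Visit D.
      Visit U.
    Visit L.
  Visit Y.
At H: go right to W.
  At W: no left child.
  At W: go right to V.
    At V: go left to M.
      M is a leaf — visit M.
    At V: go right to K.
      At K: go left to R.
        At R: go left to F.
          F is a leaf — visit F.
        At R: no right child.
        Visit R.
      At K: no right child.
      Visit K.
    Visit V.
  Visit W.
Visit H.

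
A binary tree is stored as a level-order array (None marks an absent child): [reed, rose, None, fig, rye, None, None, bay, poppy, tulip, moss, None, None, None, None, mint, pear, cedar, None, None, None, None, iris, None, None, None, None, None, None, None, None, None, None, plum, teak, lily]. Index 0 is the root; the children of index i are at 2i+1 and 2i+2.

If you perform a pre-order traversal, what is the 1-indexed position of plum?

Pre-order visits the node, then its left subtree, then its right subtree.
Visit reed.
At reed: go left to rose.
  Visit rose.
  At rose: go left to fig.
    Visit fig.
    At fig: go left to bay.
      Visit bay.
      At bay: go left to mint.
        mint is a leaf — visit mint.
      At bay: go right to pear.
        Visit pear.
        At pear: go left to plum.
          plum is a leaf — visit plum.
        At pear: go right to teak.
          teak is a leaf — visit teak.
    At fig: go right to poppy.
      Visit poppy.
      At poppy: go left to cedar.
        Visit cedar.
        At cedar: go left to lily.
          lily is a leaf — visit lily.
        At cedar: no right child.
      At poppy: no right child.
  At rose: go right to rye.
    Visit rye.
    At rye: go left to tulip.
      tulip is a leaf — visit tulip.
    At rye: go right to moss.
      Visit moss.
      At moss: no left child.
      At moss: go right to iris.
        iris is a leaf — visit iris.
At reed: no right child.
Full pre-order sequence: reed, rose, fig, bay, mint, pear, plum, teak, poppy, cedar, lily, rye, tulip, moss, iris.

7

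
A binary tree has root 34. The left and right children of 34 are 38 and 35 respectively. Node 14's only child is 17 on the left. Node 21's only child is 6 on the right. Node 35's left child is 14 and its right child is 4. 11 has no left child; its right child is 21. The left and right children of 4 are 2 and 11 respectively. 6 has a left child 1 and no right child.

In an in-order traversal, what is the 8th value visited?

In-order visits the left subtree, then the node, then the right subtree.
At 34: go left to 38.
  38 is a leaf — visit 38.
Visit 34.
At 34: go right to 35.
  At 35: go left to 14.
    At 14: go left to 17.
      17 is a leaf — visit 17.
    Visit 14.
    At 14: no right child.
  Visit 35.
  At 35: go right to 4.
    At 4: go left to 2.
      2 is a leaf — visit 2.
    Visit 4.
    At 4: go right to 11.
      At 11: no left child.
      Visit 11.
      At 11: go right to 21.
        At 21: no left child.
        Visit 21.
        At 21: go right to 6.
          At 6: go left to 1.
            1 is a leaf — visit 1.
          Visit 6.
          At 6: no right child.
Full in-order sequence: 38, 34, 17, 14, 35, 2, 4, 11, 21, 1, 6.

11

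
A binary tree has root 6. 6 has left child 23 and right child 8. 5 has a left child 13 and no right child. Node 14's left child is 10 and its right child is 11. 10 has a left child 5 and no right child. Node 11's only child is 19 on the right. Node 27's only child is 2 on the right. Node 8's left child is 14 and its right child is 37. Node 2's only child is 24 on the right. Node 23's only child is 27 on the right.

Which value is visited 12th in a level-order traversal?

Level-order visits nodes level by level from the root, left to right within each level.
Level 0: 6
Level 1: 23, 8
Level 2: 27, 14, 37
Level 3: 2, 10, 11
Level 4: 24, 5, 19
Level 5: 13
Full level-order sequence: 6, 23, 8, 27, 14, 37, 2, 10, 11, 24, 5, 19, 13.

19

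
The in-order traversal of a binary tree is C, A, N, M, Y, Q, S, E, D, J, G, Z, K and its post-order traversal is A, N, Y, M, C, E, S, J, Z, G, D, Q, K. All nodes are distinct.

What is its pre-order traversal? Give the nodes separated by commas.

The last element of post-order is the root; it splits in-order into left and right subtrees.
Root K: left subtree has 12 nodes {C, A, N, M, Y, Q, S, E, D, J, G, Z}, right has 0 { }.
  Root Q: left subtree has 5 nodes {C, A, N, M, Y}, right has 6 {S, E, D, J, G, Z}.
    Root C: left subtree has 0 nodes { }, right has 4 {A, N, M, Y}.
      Root M: left subtree has 2 nodes {A, N}, right has 1 {Y}.
        Root N: left subtree has 1 node {A}, right has 0 { }.
    Root D: left subtree has 2 nodes {S, E}, right has 3 {J, G, Z}.
      Root S: left subtree has 0 nodes { }, right has 1 {E}.
      Root G: left subtree has 1 node {J}, right has 1 {Z}.

K, Q, C, M, N, A, Y, D, S, E, G, J, Z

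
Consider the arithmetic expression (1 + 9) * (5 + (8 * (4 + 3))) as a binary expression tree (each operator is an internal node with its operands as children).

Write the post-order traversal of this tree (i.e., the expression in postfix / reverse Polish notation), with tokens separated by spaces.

Post-order on an expression tree gives postfix notation: for each operator, emit left operand, right operand, then the operator.

1 9 + 5 8 4 3 + * + *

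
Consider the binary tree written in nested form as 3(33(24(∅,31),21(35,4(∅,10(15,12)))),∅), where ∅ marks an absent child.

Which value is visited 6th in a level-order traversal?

35

Level-order visits nodes level by level from the root, left to right within each level.
Level 0: 3
Level 1: 33
Level 2: 24, 21
Level 3: 31, 35, 4
Level 4: 10
Level 5: 15, 12
Full level-order sequence: 3, 33, 24, 21, 31, 35, 4, 10, 15, 12.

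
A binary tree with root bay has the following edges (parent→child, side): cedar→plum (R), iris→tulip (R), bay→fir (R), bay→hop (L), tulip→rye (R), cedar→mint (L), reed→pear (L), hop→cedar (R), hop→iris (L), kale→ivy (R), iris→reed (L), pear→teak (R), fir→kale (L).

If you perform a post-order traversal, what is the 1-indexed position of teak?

1

Post-order visits the left subtree, then the right subtree, then the node.
At bay: go left to hop.
  At hop: go left to iris.
    At iris: go left to reed.
      At reed: go left to pear.
        At pear: no left child.
        At pear: go right to teak.
          teak is a leaf — visit teak.
        Visit pear.
      At reed: no right child.
      Visit reed.
    At iris: go right to tulip.
      At tulip: no left child.
      At tulip: go right to rye.
        rye is a leaf — visit rye.
      Visit tulip.
    Visit iris.
  At hop: go right to cedar.
    At cedar: go left to mint.
      mint is a leaf — visit mint.
    At cedar: go right to plum.
      plum is a leaf — visit plum.
    Visit cedar.
  Visit hop.
At bay: go right to fir.
  At fir: go left to kale.
    At kale: no left child.
    At kale: go right to ivy.
      ivy is a leaf — visit ivy.
    Visit kale.
  At fir: no right child.
  Visit fir.
Visit bay.
Full post-order sequence: teak, pear, reed, rye, tulip, iris, mint, plum, cedar, hop, ivy, kale, fir, bay.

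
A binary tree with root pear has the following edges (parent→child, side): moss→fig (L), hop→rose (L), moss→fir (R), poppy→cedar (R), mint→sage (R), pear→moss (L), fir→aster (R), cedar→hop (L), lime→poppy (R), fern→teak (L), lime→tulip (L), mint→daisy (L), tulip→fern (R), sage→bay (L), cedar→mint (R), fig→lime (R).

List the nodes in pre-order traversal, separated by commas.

Pre-order visits the node, then its left subtree, then its right subtree.
Visit pear.
At pear: go left to moss.
  Visit moss.
  At moss: go left to fig.
    Visit fig.
    At fig: no left child.
    At fig: go right to lime.
      Visit lime.
      At lime: go left to tulip.
        Visit tulip.
        At tulip: no left child.
        At tulip: go right to fern.
          Visit fern.
          At fern: go left to teak.
            teak is a leaf — visit teak.
          At fern: no right child.
      At lime: go right to poppy.
        Visit poppy.
        At poppy: no left child.
        At poppy: go right to cedar.
          Visit cedar.
          At cedar: go left to hop.
            Visit hop.
            At hop: go left to rose.
              rose is a leaf — visit rose.
            At hop: no right child.
          At cedar: go right to mint.
            Visit mint.
            At mint: go left to daisy.
              daisy is a leaf — visit daisy.
            At mint: go right to sage.
              Visit sage.
              At sage: go left to bay.
                bay is a leaf — visit bay.
              At sage: no right child.
  At moss: go right to fir.
    Visit fir.
    At fir: no left child.
    At fir: go right to aster.
      aster is a leaf — visit aster.
At pear: no right child.

pear, moss, fig, lime, tulip, fern, teak, poppy, cedar, hop, rose, mint, daisy, sage, bay, fir, aster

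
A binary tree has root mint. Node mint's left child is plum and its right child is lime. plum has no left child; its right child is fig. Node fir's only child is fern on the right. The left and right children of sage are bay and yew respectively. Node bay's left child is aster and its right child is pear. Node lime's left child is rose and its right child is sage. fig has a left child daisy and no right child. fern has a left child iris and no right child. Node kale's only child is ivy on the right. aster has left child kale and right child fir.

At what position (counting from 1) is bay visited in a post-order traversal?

12

Post-order visits the left subtree, then the right subtree, then the node.
At mint: go left to plum.
  At plum: no left child.
  At plum: go right to fig.
    At fig: go left to daisy.
      daisy is a leaf — visit daisy.
    At fig: no right child.
    Visit fig.
  Visit plum.
At mint: go right to lime.
  At lime: go left to rose.
    rose is a leaf — visit rose.
  At lime: go right to sage.
    At sage: go left to bay.
      At bay: go left to aster.
        At aster: go left to kale.
          At kale: no left child.
          At kale: go right to ivy.
            ivy is a leaf — visit ivy.
          Visit kale.
        At aster: go right to fir.
          At fir: no left child.
          At fir: go right to fern.
            At fern: go left to iris.
              iris is a leaf — visit iris.
            At fern: no right child.
            Visit fern.
          Visit fir.
        Visit aster.
      At bay: go right to pear.
        pear is a leaf — visit pear.
      Visit bay.
    At sage: go right to yew.
      yew is a leaf — visit yew.
    Visit sage.
  Visit lime.
Visit mint.
Full post-order sequence: daisy, fig, plum, rose, ivy, kale, iris, fern, fir, aster, pear, bay, yew, sage, lime, mint.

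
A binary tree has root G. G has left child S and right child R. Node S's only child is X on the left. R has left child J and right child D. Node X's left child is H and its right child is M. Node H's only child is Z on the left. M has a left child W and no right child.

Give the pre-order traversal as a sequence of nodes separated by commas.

G, S, X, H, Z, M, W, R, J, D

Pre-order visits the node, then its left subtree, then its right subtree.
Visit G.
At G: go left to S.
  Visit S.
  At S: go left to X.
    Visit X.
    At X: go left to H.
      Visit H.
      At H: go left to Z.
        Z is a leaf — visit Z.
      At H: no right child.
    At X: go right to M.
      Visit M.
      At M: go left to W.
        W is a leaf — visit W.
      At M: no right child.
  At S: no right child.
At G: go right to R.
  Visit R.
  At R: go left to J.
    J is a leaf — visit J.
  At R: go right to D.
    D is a leaf — visit D.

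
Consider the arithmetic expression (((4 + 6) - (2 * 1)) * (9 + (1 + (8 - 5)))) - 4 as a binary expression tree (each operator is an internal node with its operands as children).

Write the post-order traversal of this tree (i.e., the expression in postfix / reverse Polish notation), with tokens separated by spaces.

4 6 + 2 1 * - 9 1 8 5 - + + * 4 -

Post-order on an expression tree gives postfix notation: for each operator, emit left operand, right operand, then the operator.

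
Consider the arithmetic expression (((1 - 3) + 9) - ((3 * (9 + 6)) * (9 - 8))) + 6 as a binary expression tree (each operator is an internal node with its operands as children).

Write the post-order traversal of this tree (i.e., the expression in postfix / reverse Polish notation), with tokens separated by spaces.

1 3 - 9 + 3 9 6 + * 9 8 - * - 6 +

Post-order on an expression tree gives postfix notation: for each operator, emit left operand, right operand, then the operator.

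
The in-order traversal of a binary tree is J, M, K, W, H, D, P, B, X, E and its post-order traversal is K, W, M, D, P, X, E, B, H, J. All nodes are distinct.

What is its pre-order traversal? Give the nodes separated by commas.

J, H, M, W, K, B, P, D, E, X

The last element of post-order is the root; it splits in-order into left and right subtrees.
Root J: left subtree has 0 nodes { }, right has 9 {M, K, W, H, D, P, B, X, E}.
  Root H: left subtree has 3 nodes {M, K, W}, right has 5 {D, P, B, X, E}.
    Root M: left subtree has 0 nodes { }, right has 2 {K, W}.
      Root W: left subtree has 1 node {K}, right has 0 { }.
    Root B: left subtree has 2 nodes {D, P}, right has 2 {X, E}.
      Root P: left subtree has 1 node {D}, right has 0 { }.
      Root E: left subtree has 1 node {X}, right has 0 { }.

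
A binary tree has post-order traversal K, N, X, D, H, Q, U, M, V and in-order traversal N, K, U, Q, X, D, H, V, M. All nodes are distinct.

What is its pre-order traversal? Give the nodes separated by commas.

The last element of post-order is the root; it splits in-order into left and right subtrees.
Root V: left subtree has 7 nodes {N, K, U, Q, X, D, H}, right has 1 {M}.
  Root U: left subtree has 2 nodes {N, K}, right has 4 {Q, X, D, H}.
    Root N: left subtree has 0 nodes { }, right has 1 {K}.
    Root Q: left subtree has 0 nodes { }, right has 3 {X, D, H}.
      Root H: left subtree has 2 nodes {X, D}, right has 0 { }.
        Root D: left subtree has 1 node {X}, right has 0 { }.

V, U, N, K, Q, H, D, X, M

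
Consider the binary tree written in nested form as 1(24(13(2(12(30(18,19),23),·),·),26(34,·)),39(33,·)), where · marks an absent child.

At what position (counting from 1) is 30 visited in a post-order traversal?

Post-order visits the left subtree, then the right subtree, then the node.
At 1: go left to 24.
  At 24: go left to 13.
    At 13: go left to 2.
      At 2: go left to 12.
        At 12: go left to 30.
          At 30: go left to 18.
            18 is a leaf — visit 18.
          At 30: go right to 19.
            19 is a leaf — visit 19.
          Visit 30.
        At 12: go right to 23.
          23 is a leaf — visit 23.
        Visit 12.
      At 2: no right child.
      Visit 2.
    At 13: no right child.
    Visit 13.
  At 24: go right to 26.
    At 26: go left to 34.
      34 is a leaf — visit 34.
    At 26: no right child.
    Visit 26.
  Visit 24.
At 1: go right to 39.
  At 39: go left to 33.
    33 is a leaf — visit 33.
  At 39: no right child.
  Visit 39.
Visit 1.
Full post-order sequence: 18, 19, 30, 23, 12, 2, 13, 34, 26, 24, 33, 39, 1.

3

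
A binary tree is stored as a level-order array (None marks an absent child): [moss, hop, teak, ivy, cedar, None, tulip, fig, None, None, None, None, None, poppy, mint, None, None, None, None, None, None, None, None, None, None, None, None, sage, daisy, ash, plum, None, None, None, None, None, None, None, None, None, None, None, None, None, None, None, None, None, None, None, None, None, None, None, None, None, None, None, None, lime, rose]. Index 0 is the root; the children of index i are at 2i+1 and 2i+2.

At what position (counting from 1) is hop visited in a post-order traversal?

4

Post-order visits the left subtree, then the right subtree, then the node.
At moss: go left to hop.
  At hop: go left to ivy.
    At ivy: go left to fig.
      fig is a leaf — visit fig.
    At ivy: no right child.
    Visit ivy.
  At hop: go right to cedar.
    cedar is a leaf — visit cedar.
  Visit hop.
At moss: go right to teak.
  At teak: no left child.
  At teak: go right to tulip.
    At tulip: go left to poppy.
      At poppy: go left to sage.
        sage is a leaf — visit sage.
      At poppy: go right to daisy.
        daisy is a leaf — visit daisy.
      Visit poppy.
    At tulip: go right to mint.
      At mint: go left to ash.
        At ash: go left to lime.
          lime is a leaf — visit lime.
        At ash: go right to rose.
          rose is a leaf — visit rose.
        Visit ash.
      At mint: go right to plum.
        plum is a leaf — visit plum.
      Visit mint.
    Visit tulip.
  Visit teak.
Visit moss.
Full post-order sequence: fig, ivy, cedar, hop, sage, daisy, poppy, lime, rose, ash, plum, mint, tulip, teak, moss.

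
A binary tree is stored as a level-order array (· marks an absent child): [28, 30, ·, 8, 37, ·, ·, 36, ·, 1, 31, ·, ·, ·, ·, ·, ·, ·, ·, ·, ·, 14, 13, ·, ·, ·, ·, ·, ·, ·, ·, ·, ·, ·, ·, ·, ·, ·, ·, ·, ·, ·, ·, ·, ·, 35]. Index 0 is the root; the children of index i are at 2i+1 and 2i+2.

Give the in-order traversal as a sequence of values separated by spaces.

36 8 30 1 37 14 31 35 13 28

In-order visits the left subtree, then the node, then the right subtree.
At 28: go left to 30.
  At 30: go left to 8.
    At 8: go left to 36.
      36 is a leaf — visit 36.
    Visit 8.
    At 8: no right child.
  Visit 30.
  At 30: go right to 37.
    At 37: go left to 1.
      1 is a leaf — visit 1.
    Visit 37.
    At 37: go right to 31.
      At 31: go left to 14.
        14 is a leaf — visit 14.
      Visit 31.
      At 31: go right to 13.
        At 13: go left to 35.
          35 is a leaf — visit 35.
        Visit 13.
        At 13: no right child.
Visit 28.
At 28: no right child.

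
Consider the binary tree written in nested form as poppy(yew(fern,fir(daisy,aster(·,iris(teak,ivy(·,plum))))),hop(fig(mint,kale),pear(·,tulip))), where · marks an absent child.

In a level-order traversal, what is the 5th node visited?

Level-order visits nodes level by level from the root, left to right within each level.
Level 0: poppy
Level 1: yew, hop
Level 2: fern, fir, fig, pear
Level 3: daisy, aster, mint, kale, tulip
Level 4: iris
Level 5: teak, ivy
Level 6: plum
Full level-order sequence: poppy, yew, hop, fern, fir, fig, pear, daisy, aster, mint, kale, tulip, iris, teak, ivy, plum.

fir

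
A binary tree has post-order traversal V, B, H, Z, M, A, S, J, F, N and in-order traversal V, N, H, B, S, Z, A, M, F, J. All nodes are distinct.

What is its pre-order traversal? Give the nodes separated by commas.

N, V, F, S, H, B, A, Z, M, J

The last element of post-order is the root; it splits in-order into left and right subtrees.
Root N: left subtree has 1 node {V}, right has 8 {H, B, S, Z, A, M, F, J}.
  Root F: left subtree has 6 nodes {H, B, S, Z, A, M}, right has 1 {J}.
    Root S: left subtree has 2 nodes {H, B}, right has 3 {Z, A, M}.
      Root H: left subtree has 0 nodes { }, right has 1 {B}.
      Root A: left subtree has 1 node {Z}, right has 1 {M}.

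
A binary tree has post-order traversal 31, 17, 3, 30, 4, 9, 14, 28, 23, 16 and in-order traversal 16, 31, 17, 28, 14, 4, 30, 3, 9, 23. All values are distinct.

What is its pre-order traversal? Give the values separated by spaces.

The last element of post-order is the root; it splits in-order into left and right subtrees.
Root 16: left subtree has 0 nodes { }, right has 9 {31, 17, 28, 14, 4, 30, 3, 9, 23}.
  Root 23: left subtree has 8 nodes {31, 17, 28, 14, 4, 30, 3, 9}, right has 0 { }.
    Root 28: left subtree has 2 nodes {31, 17}, right has 5 {14, 4, 30, 3, 9}.
      Root 17: left subtree has 1 node {31}, right has 0 { }.
      Root 14: left subtree has 0 nodes { }, right has 4 {4, 30, 3, 9}.
        Root 9: left subtree has 3 nodes {4, 30, 3}, right has 0 { }.
          Root 4: left subtree has 0 nodes { }, right has 2 {30, 3}.
            Root 30: left subtree has 0 nodes { }, right has 1 {3}.

16 23 28 17 31 14 9 4 30 3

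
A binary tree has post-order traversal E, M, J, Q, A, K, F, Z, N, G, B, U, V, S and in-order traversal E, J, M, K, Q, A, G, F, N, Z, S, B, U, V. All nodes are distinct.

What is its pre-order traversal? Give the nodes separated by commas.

S, G, K, J, E, M, A, Q, N, F, Z, V, U, B

The last element of post-order is the root; it splits in-order into left and right subtrees.
Root S: left subtree has 10 nodes {E, J, M, K, Q, A, G, F, N, Z}, right has 3 {B, U, V}.
  Root G: left subtree has 6 nodes {E, J, M, K, Q, A}, right has 3 {F, N, Z}.
    Root K: left subtree has 3 nodes {E, J, M}, right has 2 {Q, A}.
      Root J: left subtree has 1 node {E}, right has 1 {M}.
      Root A: left subtree has 1 node {Q}, right has 0 { }.
    Root N: left subtree has 1 node {F}, right has 1 {Z}.
  Root V: left subtree has 2 nodes {B, U}, right has 0 { }.
    Root U: left subtree has 1 node {B}, right has 0 { }.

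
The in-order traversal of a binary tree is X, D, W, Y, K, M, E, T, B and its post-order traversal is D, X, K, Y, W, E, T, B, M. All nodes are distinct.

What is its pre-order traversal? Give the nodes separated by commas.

The last element of post-order is the root; it splits in-order into left and right subtrees.
Root M: left subtree has 5 nodes {X, D, W, Y, K}, right has 3 {E, T, B}.
  Root W: left subtree has 2 nodes {X, D}, right has 2 {Y, K}.
    Root X: left subtree has 0 nodes { }, right has 1 {D}.
    Root Y: left subtree has 0 nodes { }, right has 1 {K}.
  Root B: left subtree has 2 nodes {E, T}, right has 0 { }.
    Root T: left subtree has 1 node {E}, right has 0 { }.

M, W, X, D, Y, K, B, T, E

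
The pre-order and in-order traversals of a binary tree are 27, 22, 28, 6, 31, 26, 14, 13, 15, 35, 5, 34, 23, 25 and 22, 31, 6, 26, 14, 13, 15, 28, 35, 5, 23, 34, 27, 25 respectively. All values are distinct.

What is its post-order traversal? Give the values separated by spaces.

The first element of pre-order is the root; it splits in-order into left and right subtrees.
Root 27: left subtree has 12 nodes {22, 31, 6, 26, 14, 13, 15, 28, 35, 5, 23, 34}, right has 1 {25}.
  Root 22: left subtree has 0 nodes { }, right has 11 {31, 6, 26, 14, 13, 15, 28, 35, 5, 23, 34}.
    Root 28: left subtree has 6 nodes {31, 6, 26, 14, 13, 15}, right has 4 {35, 5, 23, 34}.
      Root 6: left subtree has 1 node {31}, right has 4 {26, 14, 13, 15}.
        Root 26: left subtree has 0 nodes { }, right has 3 {14, 13, 15}.
          Root 14: left subtree has 0 nodes { }, right has 2 {13, 15}.
            Root 13: left subtree has 0 nodes { }, right has 1 {15}.
      Root 35: left subtree has 0 nodes { }, right has 3 {5, 23, 34}.
        Root 5: left subtree has 0 nodes { }, right has 2 {23, 34}.
          Root 34: left subtree has 1 node {23}, right has 0 { }.

31 15 13 14 26 6 23 34 5 35 28 22 25 27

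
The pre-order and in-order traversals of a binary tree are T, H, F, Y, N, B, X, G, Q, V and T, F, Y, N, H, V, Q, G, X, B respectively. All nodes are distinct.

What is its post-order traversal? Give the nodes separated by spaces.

N Y F V Q G X B H T

The first element of pre-order is the root; it splits in-order into left and right subtrees.
Root T: left subtree has 0 nodes { }, right has 9 {F, Y, N, H, V, Q, G, X, B}.
  Root H: left subtree has 3 nodes {F, Y, N}, right has 5 {V, Q, G, X, B}.
    Root F: left subtree has 0 nodes { }, right has 2 {Y, N}.
      Root Y: left subtree has 0 nodes { }, right has 1 {N}.
    Root B: left subtree has 4 nodes {V, Q, G, X}, right has 0 { }.
      Root X: left subtree has 3 nodes {V, Q, G}, right has 0 { }.
        Root G: left subtree has 2 nodes {V, Q}, right has 0 { }.
          Root Q: left subtree has 1 node {V}, right has 0 { }.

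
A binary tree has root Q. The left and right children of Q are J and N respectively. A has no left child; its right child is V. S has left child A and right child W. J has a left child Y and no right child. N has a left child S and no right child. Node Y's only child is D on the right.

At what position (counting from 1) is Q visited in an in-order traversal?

In-order visits the left subtree, then the node, then the right subtree.
At Q: go left to J.
  At J: go left to Y.
    At Y: no left child.
    Visit Y.
    At Y: go right to D.
      D is a leaf — visit D.
  Visit J.
  At J: no right child.
Visit Q.
At Q: go right to N.
  At N: go left to S.
    At S: go left to A.
      At A: no left child.
      Visit A.
      At A: go right to V.
        V is a leaf — visit V.
    Visit S.
    At S: go right to W.
      W is a leaf — visit W.
  Visit N.
  At N: no right child.
Full in-order sequence: Y, D, J, Q, A, V, S, W, N.

4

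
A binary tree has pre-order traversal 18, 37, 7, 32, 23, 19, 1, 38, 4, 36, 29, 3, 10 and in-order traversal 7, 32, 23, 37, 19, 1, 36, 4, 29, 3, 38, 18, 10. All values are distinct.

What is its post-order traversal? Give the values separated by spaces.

The first element of pre-order is the root; it splits in-order into left and right subtrees.
Root 18: left subtree has 11 nodes {7, 32, 23, 37, 19, 1, 36, 4, 29, 3, 38}, right has 1 {10}.
  Root 37: left subtree has 3 nodes {7, 32, 23}, right has 7 {19, 1, 36, 4, 29, 3, 38}.
    Root 7: left subtree has 0 nodes { }, right has 2 {32, 23}.
      Root 32: left subtree has 0 nodes { }, right has 1 {23}.
    Root 19: left subtree has 0 nodes { }, right has 6 {1, 36, 4, 29, 3, 38}.
      Root 1: left subtree has 0 nodes { }, right has 5 {36, 4, 29, 3, 38}.
        Root 38: left subtree has 4 nodes {36, 4, 29, 3}, right has 0 { }.
          Root 4: left subtree has 1 node {36}, right has 2 {29, 3}.
            Root 29: left subtree has 0 nodes { }, right has 1 {3}.

23 32 7 36 3 29 4 38 1 19 37 10 18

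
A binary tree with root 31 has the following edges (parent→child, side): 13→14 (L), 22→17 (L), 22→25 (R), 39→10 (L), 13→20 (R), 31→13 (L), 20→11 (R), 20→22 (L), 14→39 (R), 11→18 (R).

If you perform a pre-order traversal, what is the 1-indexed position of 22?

Pre-order visits the node, then its left subtree, then its right subtree.
Visit 31.
At 31: go left to 13.
  Visit 13.
  At 13: go left to 14.
    Visit 14.
    At 14: no left child.
    At 14: go right to 39.
      Visit 39.
      At 39: go left to 10.
        10 is a leaf — visit 10.
      At 39: no right child.
  At 13: go right to 20.
    Visit 20.
    At 20: go left to 22.
      Visit 22.
      At 22: go left to 17.
        17 is a leaf — visit 17.
      At 22: go right to 25.
        25 is a leaf — visit 25.
    At 20: go right to 11.
      Visit 11.
      At 11: no left child.
      At 11: go right to 18.
        18 is a leaf — visit 18.
At 31: no right child.
Full pre-order sequence: 31, 13, 14, 39, 10, 20, 22, 17, 25, 11, 18.

7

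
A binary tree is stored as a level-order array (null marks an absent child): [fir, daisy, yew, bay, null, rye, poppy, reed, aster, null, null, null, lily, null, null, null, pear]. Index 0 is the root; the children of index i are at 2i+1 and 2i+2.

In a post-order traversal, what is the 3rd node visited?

aster

Post-order visits the left subtree, then the right subtree, then the node.
At fir: go left to daisy.
  At daisy: go left to bay.
    At bay: go left to reed.
      At reed: no left child.
      At reed: go right to pear.
        pear is a leaf — visit pear.
      Visit reed.
    At bay: go right to aster.
      aster is a leaf — visit aster.
    Visit bay.
  At daisy: no right child.
  Visit daisy.
At fir: go right to yew.
  At yew: go left to rye.
    At rye: no left child.
    At rye: go right to lily.
      lily is a leaf — visit lily.
    Visit rye.
  At yew: go right to poppy.
    poppy is a leaf — visit poppy.
  Visit yew.
Visit fir.
Full post-order sequence: pear, reed, aster, bay, daisy, lily, rye, poppy, yew, fir.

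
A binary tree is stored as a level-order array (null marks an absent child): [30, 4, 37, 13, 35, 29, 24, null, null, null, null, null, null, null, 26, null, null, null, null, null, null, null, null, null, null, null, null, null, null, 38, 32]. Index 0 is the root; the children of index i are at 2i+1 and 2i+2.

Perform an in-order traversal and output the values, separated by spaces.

In-order visits the left subtree, then the node, then the right subtree.
At 30: go left to 4.
  At 4: go left to 13.
    13 is a leaf — visit 13.
  Visit 4.
  At 4: go right to 35.
    35 is a leaf — visit 35.
Visit 30.
At 30: go right to 37.
  At 37: go left to 29.
    29 is a leaf — visit 29.
  Visit 37.
  At 37: go right to 24.
    At 24: no left child.
    Visit 24.
    At 24: go right to 26.
      At 26: go left to 38.
        38 is a leaf — visit 38.
      Visit 26.
      At 26: go right to 32.
        32 is a leaf — visit 32.

13 4 35 30 29 37 24 38 26 32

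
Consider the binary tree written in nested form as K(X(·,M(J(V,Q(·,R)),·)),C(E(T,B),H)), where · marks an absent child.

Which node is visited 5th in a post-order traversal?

M

Post-order visits the left subtree, then the right subtree, then the node.
At K: go left to X.
  At X: no left child.
  At X: go right to M.
    At M: go left to J.
      At J: go left to V.
        V is a leaf — visit V.
      At J: go right to Q.
        At Q: no left child.
        At Q: go right to R.
          R is a leaf — visit R.
        Visit Q.
      Visit J.
    At M: no right child.
    Visit M.
  Visit X.
At K: go right to C.
  At C: go left to E.
    At E: go left to T.
      T is a leaf — visit T.
    At E: go right to B.
      B is a leaf — visit B.
    Visit E.
  At C: go right to H.
    H is a leaf — visit H.
  Visit C.
Visit K.
Full post-order sequence: V, R, Q, J, M, X, T, B, E, H, C, K.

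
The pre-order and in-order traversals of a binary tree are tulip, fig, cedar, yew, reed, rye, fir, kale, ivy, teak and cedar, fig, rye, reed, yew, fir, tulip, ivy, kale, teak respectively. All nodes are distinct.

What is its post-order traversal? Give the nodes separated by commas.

The first element of pre-order is the root; it splits in-order into left and right subtrees.
Root tulip: left subtree has 6 nodes {cedar, fig, rye, reed, yew, fir}, right has 3 {ivy, kale, teak}.
  Root fig: left subtree has 1 node {cedar}, right has 4 {rye, reed, yew, fir}.
    Root yew: left subtree has 2 nodes {rye, reed}, right has 1 {fir}.
      Root reed: left subtree has 1 node {rye}, right has 0 { }.
  Root kale: left subtree has 1 node {ivy}, right has 1 {teak}.

cedar, rye, reed, fir, yew, fig, ivy, teak, kale, tulip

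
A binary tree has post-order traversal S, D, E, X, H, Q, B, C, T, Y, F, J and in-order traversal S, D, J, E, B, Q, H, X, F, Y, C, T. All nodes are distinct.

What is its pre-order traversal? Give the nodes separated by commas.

The last element of post-order is the root; it splits in-order into left and right subtrees.
Root J: left subtree has 2 nodes {S, D}, right has 9 {E, B, Q, H, X, F, Y, C, T}.
  Root D: left subtree has 1 node {S}, right has 0 { }.
  Root F: left subtree has 5 nodes {E, B, Q, H, X}, right has 3 {Y, C, T}.
    Root B: left subtree has 1 node {E}, right has 3 {Q, H, X}.
      Root Q: left subtree has 0 nodes { }, right has 2 {H, X}.
        Root H: left subtree has 0 nodes { }, right has 1 {X}.
    Root Y: left subtree has 0 nodes { }, right has 2 {C, T}.
      Root T: left subtree has 1 node {C}, right has 0 { }.

J, D, S, F, B, E, Q, H, X, Y, T, C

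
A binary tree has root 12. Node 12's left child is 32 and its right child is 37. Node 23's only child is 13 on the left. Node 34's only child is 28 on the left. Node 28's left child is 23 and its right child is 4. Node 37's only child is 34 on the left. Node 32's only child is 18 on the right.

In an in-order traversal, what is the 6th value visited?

In-order visits the left subtree, then the node, then the right subtree.
At 12: go left to 32.
  At 32: no left child.
  Visit 32.
  At 32: go right to 18.
    18 is a leaf — visit 18.
Visit 12.
At 12: go right to 37.
  At 37: go left to 34.
    At 34: go left to 28.
      At 28: go left to 23.
        At 23: go left to 13.
          13 is a leaf — visit 13.
        Visit 23.
        At 23: no right child.
      Visit 28.
      At 28: go right to 4.
        4 is a leaf — visit 4.
    Visit 34.
    At 34: no right child.
  Visit 37.
  At 37: no right child.
Full in-order sequence: 32, 18, 12, 13, 23, 28, 4, 34, 37.

28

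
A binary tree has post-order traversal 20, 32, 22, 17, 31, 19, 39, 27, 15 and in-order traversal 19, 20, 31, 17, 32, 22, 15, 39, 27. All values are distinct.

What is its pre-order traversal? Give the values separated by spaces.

15 19 31 20 17 22 32 27 39

The last element of post-order is the root; it splits in-order into left and right subtrees.
Root 15: left subtree has 6 nodes {19, 20, 31, 17, 32, 22}, right has 2 {39, 27}.
  Root 19: left subtree has 0 nodes { }, right has 5 {20, 31, 17, 32, 22}.
    Root 31: left subtree has 1 node {20}, right has 3 {17, 32, 22}.
      Root 17: left subtree has 0 nodes { }, right has 2 {32, 22}.
        Root 22: left subtree has 1 node {32}, right has 0 { }.
  Root 27: left subtree has 1 node {39}, right has 0 { }.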